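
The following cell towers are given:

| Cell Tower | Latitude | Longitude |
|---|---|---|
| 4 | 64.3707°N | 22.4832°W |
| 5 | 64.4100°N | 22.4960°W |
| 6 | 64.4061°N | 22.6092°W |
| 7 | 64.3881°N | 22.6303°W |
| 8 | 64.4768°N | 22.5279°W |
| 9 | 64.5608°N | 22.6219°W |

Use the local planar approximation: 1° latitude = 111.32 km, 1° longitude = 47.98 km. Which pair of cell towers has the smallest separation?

6 and 7

Pairwise distances:
4–5: 4.4178 km
4–6: 7.2165 km
4–7: 7.3188 km
4–8: 12.0042 km
4–9: 22.1836 km
5–6: 5.4487 km
5–7: 6.8895 km
5–8: 7.5921 km
5–9: 17.8408 km
6–7: 2.2450 km
6–8: 8.7840 km
6–9: 17.2320 km
7–8: 11.0289 km
7–9: 19.2292 km
8–9: 10.3817 km
Closest pair: 6–7 at 2.2450 km.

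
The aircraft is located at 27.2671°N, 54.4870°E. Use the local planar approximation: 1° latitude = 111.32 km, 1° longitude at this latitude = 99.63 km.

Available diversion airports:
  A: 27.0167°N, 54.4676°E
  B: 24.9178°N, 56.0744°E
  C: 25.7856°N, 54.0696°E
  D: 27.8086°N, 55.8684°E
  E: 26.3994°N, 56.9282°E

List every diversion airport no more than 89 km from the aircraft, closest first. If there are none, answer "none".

Distances from 27.2671°N, 54.4870°E:
A: 27.9415 km
B: 305.6258 km
C: 170.0828 km
D: 150.2510 km
E: 261.6954 km
Threshold 89 km: A (27.9415 km) is within range.

A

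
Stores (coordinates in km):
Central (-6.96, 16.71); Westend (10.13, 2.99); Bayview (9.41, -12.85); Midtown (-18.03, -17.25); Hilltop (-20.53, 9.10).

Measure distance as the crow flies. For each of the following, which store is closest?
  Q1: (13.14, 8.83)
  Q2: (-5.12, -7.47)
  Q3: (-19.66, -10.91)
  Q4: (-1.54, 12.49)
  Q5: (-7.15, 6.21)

Q1 at (13.14, 8.83):
  Central: 21.59 km
  Westend: 6.57 km
  Bayview: 22.00 km
  Midtown: 40.64 km
  Hilltop: 33.67 km
  → nearest: Westend (6.57 km)
Q2 at (-5.12, -7.47):
  Central: 24.25 km
  Westend: 18.49 km
  Bayview: 15.49 km
  Midtown: 16.20 km
  Hilltop: 22.63 km
  → nearest: Bayview (15.49 km)
Q3 at (-19.66, -10.91):
  Central: 30.40 km
  Westend: 32.87 km
  Bayview: 29.13 km
  Midtown: 6.55 km
  Hilltop: 20.03 km
  → nearest: Midtown (6.55 km)
Q4 at (-1.54, 12.49):
  Central: 6.87 km
  Westend: 15.05 km
  Bayview: 27.60 km
  Midtown: 34.01 km
  Hilltop: 19.29 km
  → nearest: Central (6.87 km)
Q5 at (-7.15, 6.21):
  Central: 10.50 km
  Westend: 17.58 km
  Bayview: 25.25 km
  Midtown: 25.86 km
  Hilltop: 13.69 km
  → nearest: Central (10.50 km)

Q1→Westend; Q2→Bayview; Q3→Midtown; Q4→Central; Q5→Central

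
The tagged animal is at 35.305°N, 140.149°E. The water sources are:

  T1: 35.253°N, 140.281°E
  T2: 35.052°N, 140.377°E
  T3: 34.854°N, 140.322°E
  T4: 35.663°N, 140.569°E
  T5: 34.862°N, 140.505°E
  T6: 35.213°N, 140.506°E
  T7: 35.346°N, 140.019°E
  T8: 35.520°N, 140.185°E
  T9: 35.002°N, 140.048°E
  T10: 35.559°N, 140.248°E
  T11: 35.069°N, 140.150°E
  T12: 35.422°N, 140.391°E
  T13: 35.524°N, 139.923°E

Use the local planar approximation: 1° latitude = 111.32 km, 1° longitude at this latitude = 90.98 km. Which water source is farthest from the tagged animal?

T5

Distances from 35.305°N, 140.149°E:
T1: √((-0.052·111.32)² + (0.132·90.98)²) = √(33.50835 + 144.22473) = 13.332 km
T2: √((-0.253·111.32)² + (0.228·90.98)²) = √(793.20864 + 430.29030) = 34.979 km
T3: √((-0.451·111.32)² + (0.173·90.98)²) = √(2520.57416 + 247.73312) = 52.615 km
T4: √((0.358·111.32)² + (0.420·90.98)²) = √(1588.22654 + 1460.12637) = 55.212 km
T5: √((-0.443·111.32)² + (0.356·90.98)²) = √(2431.94555 + 1049.03955) = 59.000 km
T6: √((-0.092·111.32)² + (0.357·90.98)²) = √(104.88709 + 1054.94131) = 34.056 km
T7: √((0.041·111.32)² + (-0.130·90.98)²) = √(20.83119 + 139.88739) = 12.677 km
T8: √((0.215·111.32)² + (0.036·90.98)²) = √(572.82678 + 10.72746) = 24.157 km
T9: √((-0.303·111.32)² + (-0.101·90.98)²) = √(1137.71020 + 84.43735) = 34.959 km
T10: √((0.254·111.32)² + (0.099·90.98)²) = √(799.49146 + 81.12641) = 29.675 km
T11: √((-0.236·111.32)² + (0.001·90.98)²) = √(690.19276 + 0.00828) = 26.272 km
T12: √((0.117·111.32)² + (0.242·90.98)²) = √(169.63604 + 484.75533) = 25.581 km
T13: √((0.219·111.32)² + (-0.226·90.98)²) = √(594.33954 + 422.77446) = 31.892 km
Maximum: T5 at 59.000 km.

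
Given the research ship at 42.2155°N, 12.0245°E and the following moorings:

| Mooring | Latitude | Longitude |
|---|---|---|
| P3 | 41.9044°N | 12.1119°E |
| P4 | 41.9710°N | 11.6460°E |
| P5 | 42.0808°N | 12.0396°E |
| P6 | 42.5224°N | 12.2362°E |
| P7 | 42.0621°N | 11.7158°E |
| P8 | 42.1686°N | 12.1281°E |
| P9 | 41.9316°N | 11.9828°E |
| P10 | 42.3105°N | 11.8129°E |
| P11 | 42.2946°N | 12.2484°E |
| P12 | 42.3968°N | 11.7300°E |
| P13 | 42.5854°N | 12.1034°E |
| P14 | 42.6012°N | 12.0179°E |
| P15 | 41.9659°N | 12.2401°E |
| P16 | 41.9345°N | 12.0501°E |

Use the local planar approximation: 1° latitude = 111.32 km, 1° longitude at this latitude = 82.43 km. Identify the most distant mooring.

Distances from 42.2155°N, 12.0245°E:
P3: 35.3731 km
P4: 41.4033 km
P5: 15.0464 km
P6: 38.3628 km
P7: 30.6449 km
P8: 10.0093 km
P9: 31.7901 km
P10: 20.3978 km
P11: 20.4490 km
P12: 31.5695 km
P13: 41.6877 km
P14: 42.9396 km
P15: 32.9829 km
P16: 31.3520 km
Maximum: P14 at 42.9396 km.

P14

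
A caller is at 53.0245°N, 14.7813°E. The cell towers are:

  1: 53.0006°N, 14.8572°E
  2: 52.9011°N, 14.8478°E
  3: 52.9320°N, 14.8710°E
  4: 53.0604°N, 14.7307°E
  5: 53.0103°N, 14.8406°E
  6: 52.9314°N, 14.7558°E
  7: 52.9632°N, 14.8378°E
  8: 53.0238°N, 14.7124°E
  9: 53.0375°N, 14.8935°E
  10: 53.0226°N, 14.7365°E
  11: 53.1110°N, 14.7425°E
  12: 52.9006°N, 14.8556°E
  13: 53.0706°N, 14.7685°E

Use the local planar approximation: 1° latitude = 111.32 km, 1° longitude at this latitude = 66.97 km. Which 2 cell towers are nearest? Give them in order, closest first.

10, 5

Distances from 53.0245°N, 14.7813°E:
1: √((-0.0239·111.32)² + (0.0759·66.97)²) = √(7.078516 + 25.837123) = 5.7372 km
2: √((-0.1234·111.32)² + (0.0665·66.97)²) = √(188.702092 + 19.833707) = 14.4408 km
3: √((-0.0925·111.32)² + (0.0897·66.97)²) = √(106.030268 + 36.086560) = 11.9213 km
4: √((0.0359·111.32)² + (-0.0506·66.97)²) = √(15.971117 + 11.483166) = 5.2397 km
5: √((-0.0142·111.32)² + (0.0593·66.97)²) = √(2.498752 + 15.771390) = 4.2744 km
6: √((-0.0931·111.32)² + (-0.0255·66.97)²) = √(107.410257 + 2.916359) = 10.5036 km
7: √((-0.0613·111.32)² + (0.0565·66.97)²) = √(46.565830 + 14.317180) = 7.8028 km
8: √((-0.0007·111.32)² + (-0.0689·66.97)²) = √(0.006072 + 21.291146) = 4.6149 km
9: √((0.0130·111.32)² + (0.1122·66.97)²) = √(2.094272 + 56.460707) = 7.6521 km
10: √((-0.0019·111.32)² + (-0.0448·66.97)²) = √(0.044736 + 9.001536) = 3.0077 km
11: √((0.0865·111.32)² + (-0.0388·66.97)²) = √(92.721107 + 6.751870) = 9.9736 km
12: √((-0.1239·111.32)² + (0.0743·66.97)²) = √(190.234380 + 24.759292) = 14.6627 km
13: √((0.0461·111.32)² + (-0.0128·66.97)²) = √(26.335905 + 0.734819) = 5.2030 km
Sorted: 10 (3.0077 km) < 5 (4.2744 km) < 8 (4.6149 km) < 13 (5.2030 km) < …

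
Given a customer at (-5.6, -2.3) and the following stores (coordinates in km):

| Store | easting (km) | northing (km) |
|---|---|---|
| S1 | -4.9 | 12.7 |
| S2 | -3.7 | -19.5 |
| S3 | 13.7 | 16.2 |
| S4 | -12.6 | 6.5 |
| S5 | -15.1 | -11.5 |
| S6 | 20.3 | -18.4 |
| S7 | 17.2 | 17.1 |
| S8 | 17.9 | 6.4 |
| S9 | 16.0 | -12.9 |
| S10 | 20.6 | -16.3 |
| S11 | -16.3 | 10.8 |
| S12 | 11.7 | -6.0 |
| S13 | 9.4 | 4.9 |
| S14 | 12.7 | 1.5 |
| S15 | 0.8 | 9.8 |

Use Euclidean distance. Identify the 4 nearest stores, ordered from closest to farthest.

Distances from (-5.6, -2.3):
S1: √((0.7)² + (15.0)²) = √(0.490 + 225.000) = 15.0 km
S2: √((1.9)² + (-17.2)²) = √(3.610 + 295.840) = 17.3 km
S3: √((19.3)² + (18.5)²) = √(372.490 + 342.250) = 26.7 km
S4: √((-7.0)² + (8.8)²) = √(49.000 + 77.440) = 11.2 km
S5: √((-9.5)² + (-9.2)²) = √(90.250 + 84.640) = 13.2 km
S6: √((25.9)² + (-16.1)²) = √(670.810 + 259.210) = 30.5 km
S7: √((22.8)² + (19.4)²) = √(519.840 + 376.360) = 29.9 km
S8: √((23.5)² + (8.7)²) = √(552.250 + 75.690) = 25.1 km
S9: √((21.6)² + (-10.6)²) = √(466.560 + 112.360) = 24.1 km
S10: √((26.2)² + (-14.0)²) = √(686.440 + 196.000) = 29.7 km
S11: √((-10.7)² + (13.1)²) = √(114.490 + 171.610) = 16.9 km
S12: √((17.3)² + (-3.7)²) = √(299.290 + 13.690) = 17.7 km
S13: √((15.0)² + (7.2)²) = √(225.000 + 51.840) = 16.6 km
S14: √((18.3)² + (3.8)²) = √(334.890 + 14.440) = 18.7 km
S15: √((6.4)² + (12.1)²) = √(40.960 + 146.410) = 13.7 km
Sorted: S4 (11.2 km) < S5 (13.2 km) < S15 (13.7 km) < S1 (15.0 km) < S13 (16.6 km) < S11 (16.9 km) < …

S4, S5, S15, S1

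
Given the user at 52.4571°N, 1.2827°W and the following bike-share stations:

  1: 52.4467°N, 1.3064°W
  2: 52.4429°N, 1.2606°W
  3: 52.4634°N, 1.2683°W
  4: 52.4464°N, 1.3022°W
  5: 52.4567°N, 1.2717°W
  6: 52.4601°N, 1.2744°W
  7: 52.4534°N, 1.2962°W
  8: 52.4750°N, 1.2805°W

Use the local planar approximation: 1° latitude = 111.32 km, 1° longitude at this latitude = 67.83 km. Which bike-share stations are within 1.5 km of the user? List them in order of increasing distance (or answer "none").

6, 5, 7, 3

Distances from 52.4571°N, 1.2827°W:
1: √((-0.0104·111.32)² + (-0.0237·67.83)²) = √(1.340334 + 2.584285) = 1.9811 km
2: √((-0.0142·111.32)² + (0.0221·67.83)²) = √(2.498752 + 2.247130) = 2.1785 km
3: √((0.0063·111.32)² + (0.0144·67.83)²) = √(0.491844 + 0.954044) = 1.2025 km
4: √((-0.0107·111.32)² + (-0.0195·67.83)²) = √(1.418776 + 1.749496) = 1.7800 km
5: √((-0.0004·111.32)² + (0.0110·67.83)²) = √(0.001983 + 0.556710) = 0.7475 km
6: √((0.0030·111.32)² + (0.0083·67.83)²) = √(0.111529 + 0.316957) = 0.6546 km
7: √((-0.0037·111.32)² + (-0.0135·67.83)²) = √(0.169648 + 0.838516) = 1.0041 km
8: √((0.0179·111.32)² + (0.0022·67.83)²) = √(3.970566 + 0.022268) = 1.9982 km
Threshold 1.5 km: 6 (0.6546 km), 5 (0.7475 km), 7 (1.0041 km), 3 (1.2025 km) are within range.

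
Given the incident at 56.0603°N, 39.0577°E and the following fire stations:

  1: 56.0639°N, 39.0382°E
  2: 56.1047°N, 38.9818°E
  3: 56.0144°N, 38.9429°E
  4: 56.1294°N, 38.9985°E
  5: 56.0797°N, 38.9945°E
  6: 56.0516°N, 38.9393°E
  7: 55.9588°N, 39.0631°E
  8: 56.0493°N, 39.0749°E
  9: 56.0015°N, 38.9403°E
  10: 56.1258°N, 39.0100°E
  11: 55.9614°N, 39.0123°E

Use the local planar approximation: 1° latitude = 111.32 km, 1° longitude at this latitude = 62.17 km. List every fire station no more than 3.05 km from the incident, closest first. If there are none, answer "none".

1, 8

Distances from 56.0603°N, 39.0577°E:
1: 1.2768 km
2: 6.8334 km
3: 8.7776 km
4: 8.5274 km
5: 4.4835 km
6: 7.4244 km
7: 11.3040 km
8: 1.6257 km
9: 9.8039 km
10: 7.8714 km
11: 11.3656 km
Threshold 3.05 km: 1 (1.2768 km), 8 (1.6257 km) are within range.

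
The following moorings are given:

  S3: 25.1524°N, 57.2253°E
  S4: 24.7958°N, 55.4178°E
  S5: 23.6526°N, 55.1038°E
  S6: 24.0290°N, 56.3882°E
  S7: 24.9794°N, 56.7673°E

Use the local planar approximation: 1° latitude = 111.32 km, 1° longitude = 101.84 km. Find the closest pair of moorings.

Pairwise distances:
S3–S7: 50.4621 km
S6–S7: 112.6227 km
S4–S6: 130.5865 km
S4–S5: 131.2172 km
S5–S6: 137.3506 km
S4–S7: 138.9445 km
S3–S6: 151.3500 km
S3–S4: 188.3075 km
S5–S7: 224.7557 km
S3–S5: 273.0458 km
Closest pair: S3–S7 at 50.4621 km.

S3 and S7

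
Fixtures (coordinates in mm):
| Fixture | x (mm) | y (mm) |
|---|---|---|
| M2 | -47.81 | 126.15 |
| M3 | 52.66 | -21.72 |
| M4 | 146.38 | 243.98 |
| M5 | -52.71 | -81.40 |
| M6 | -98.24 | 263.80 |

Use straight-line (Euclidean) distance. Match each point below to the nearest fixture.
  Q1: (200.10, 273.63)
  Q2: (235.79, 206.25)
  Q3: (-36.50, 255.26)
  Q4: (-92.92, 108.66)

Q1 at (200.10, 273.63):
  M2: √((-247.91)² + (-147.48)²) = √(61459.3681 + 21750.3504) = 288.46 mm
  M3: √((-147.44)² + (-295.35)²) = √(21738.5536 + 87231.6225) = 330.11 mm
  M4: √((-53.72)² + (-29.65)²) = √(2885.8384 + 879.1225) = 61.36 mm
  M5: √((-252.81)² + (-355.03)²) = √(63912.8961 + 126046.3009) = 435.84 mm
  M6: √((-298.34)² + (-9.83)²) = √(89006.7556 + 96.6289) = 298.50 mm
  → nearest: M4 (61.36 mm)
Q2 at (235.79, 206.25):
  M2: √((-283.60)² + (-80.10)²) = √(80428.9600 + 6416.0100) = 294.69 mm
  M3: √((-183.13)² + (-227.97)²) = √(33536.5969 + 51970.3209) = 292.42 mm
  M4: √((-89.41)² + (37.73)²) = √(7994.1481 + 1423.5529) = 97.04 mm
  M5: √((-288.50)² + (-287.65)²) = √(83232.2500 + 82742.5225) = 407.40 mm
  M6: √((-334.03)² + (57.55)²) = √(111576.0409 + 3312.0025) = 338.95 mm
  → nearest: M4 (97.04 mm)
Q3 at (-36.50, 255.26):
  M2: √((-11.31)² + (-129.11)²) = √(127.9161 + 16669.3921) = 129.60 mm
  M3: √((89.16)² + (-276.98)²) = √(7949.5056 + 76717.9204) = 290.98 mm
  M4: √((182.88)² + (-11.28)²) = √(33445.0944 + 127.2384) = 183.23 mm
  M5: √((-16.21)² + (-336.66)²) = √(262.7641 + 113339.9556) = 337.05 mm
  M6: √((-61.74)² + (8.54)²) = √(3811.8276 + 72.9316) = 62.33 mm
  → nearest: M6 (62.33 mm)
Q4 at (-92.92, 108.66):
  M2: √((45.11)² + (17.49)²) = √(2034.9121 + 305.9001) = 48.38 mm
  M3: √((145.58)² + (-130.38)²) = √(21193.5364 + 16998.9444) = 195.43 mm
  M4: √((239.30)² + (135.32)²) = √(57264.4900 + 18311.5024) = 274.91 mm
  M5: √((40.21)² + (-190.06)²) = √(1616.8441 + 36122.8036) = 194.27 mm
  M6: √((-5.32)² + (155.14)²) = √(28.3024 + 24068.4196) = 155.23 mm
  → nearest: M2 (48.38 mm)

Q1→M4; Q2→M4; Q3→M6; Q4→M2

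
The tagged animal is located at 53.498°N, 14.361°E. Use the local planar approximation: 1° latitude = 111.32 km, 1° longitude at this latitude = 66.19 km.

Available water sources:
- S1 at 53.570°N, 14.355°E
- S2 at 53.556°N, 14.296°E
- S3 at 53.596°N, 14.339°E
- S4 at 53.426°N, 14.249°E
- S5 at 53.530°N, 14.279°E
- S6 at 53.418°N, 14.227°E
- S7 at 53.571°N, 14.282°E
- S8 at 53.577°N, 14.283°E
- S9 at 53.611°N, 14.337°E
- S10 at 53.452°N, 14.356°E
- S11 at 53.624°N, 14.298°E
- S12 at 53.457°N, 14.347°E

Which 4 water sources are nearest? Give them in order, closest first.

Distances from 53.498°N, 14.361°E:
S1: √((0.072·111.32)² + (-0.006·66.19)²) = √(64.24087 + 0.15772) = 8.025 km
S2: √((0.058·111.32)² + (-0.065·66.19)²) = √(41.68717 + 18.51022) = 7.759 km
S3: √((0.098·111.32)² + (-0.022·66.19)²) = √(119.01414 + 2.12046) = 11.006 km
S4: √((-0.072·111.32)² + (-0.112·66.19)²) = √(64.24087 + 54.95672) = 10.918 km
S5: √((0.032·111.32)² + (-0.082·66.19)²) = √(12.68955 + 29.45862) = 6.492 km
S6: √((-0.080·111.32)² + (-0.134·66.19)²) = √(79.30971 + 78.66732) = 12.569 km
S7: √((0.073·111.32)² + (-0.079·66.19)²) = √(66.03773 + 27.34255) = 9.663 km
S8: √((0.079·111.32)² + (-0.078·66.19)²) = √(77.33936 + 26.65471) = 10.198 km
S9: √((0.113·111.32)² + (-0.024·66.19)²) = √(158.23527 + 2.52352) = 12.679 km
S10: √((-0.046·111.32)² + (-0.005·66.19)²) = √(26.22177 + 0.10953) = 5.131 km
S11: √((0.126·111.32)² + (-0.063·66.19)²) = √(196.73765 + 17.38865) = 14.633 km
S12: √((-0.041·111.32)² + (-0.014·66.19)²) = √(20.83119 + 0.85870) = 4.657 km
Sorted: S12 (4.657 km) < S10 (5.131 km) < S5 (6.492 km) < S2 (7.759 km) < S1 (8.025 km) < S7 (9.663 km) < …

S12, S10, S5, S2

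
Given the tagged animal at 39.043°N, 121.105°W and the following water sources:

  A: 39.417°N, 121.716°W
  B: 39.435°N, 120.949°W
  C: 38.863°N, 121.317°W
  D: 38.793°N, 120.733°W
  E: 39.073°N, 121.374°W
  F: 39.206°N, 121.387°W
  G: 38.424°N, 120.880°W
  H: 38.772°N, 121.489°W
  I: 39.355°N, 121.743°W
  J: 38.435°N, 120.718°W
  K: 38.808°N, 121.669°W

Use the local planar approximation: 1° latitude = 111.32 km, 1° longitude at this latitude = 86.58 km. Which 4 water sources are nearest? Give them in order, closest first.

E, C, F, D

Distances from 39.043°N, 121.105°W:
A: √((0.374·111.32)² + (-0.611·86.58)²) = √(1733.36331 + 2798.45020) = 67.319 km
B: √((0.392·111.32)² + (0.156·86.58)²) = √(1904.22617 + 182.42500) = 45.680 km
C: √((-0.180·111.32)² + (-0.212·86.58)²) = √(401.50541 + 336.90456) = 27.174 km
D: √((-0.250·111.32)² + (0.372·86.58)²) = √(774.50890 + 1037.33980) = 42.566 km
E: √((0.030·111.32)² + (-0.269·86.58)²) = √(11.15293 + 542.42503) = 23.528 km
F: √((0.163·111.32)² + (-0.282·86.58)²) = √(329.24683 + 596.11957) = 30.420 km
G: √((-0.619·111.32)² + (0.225·86.58)²) = √(4748.18567 + 379.48988) = 71.608 km
H: √((-0.271·111.32)² + (-0.384·86.58)²) = √(910.09133 + 1105.34439) = 44.894 km
I: √((0.312·111.32)² + (-0.638·86.58)²) = √(1206.30071 + 3051.24106) = 65.250 km
J: √((-0.608·111.32)² + (0.387·86.58)²) = √(4580.92893 + 1122.68286) = 75.522 km
K: √((-0.235·111.32)² + (-0.564·86.58)²) = √(684.35606 + 2384.47828) = 55.397 km
Sorted: E (23.528 km) < C (27.174 km) < F (30.420 km) < D (42.566 km) < H (44.894 km) < B (45.680 km) < …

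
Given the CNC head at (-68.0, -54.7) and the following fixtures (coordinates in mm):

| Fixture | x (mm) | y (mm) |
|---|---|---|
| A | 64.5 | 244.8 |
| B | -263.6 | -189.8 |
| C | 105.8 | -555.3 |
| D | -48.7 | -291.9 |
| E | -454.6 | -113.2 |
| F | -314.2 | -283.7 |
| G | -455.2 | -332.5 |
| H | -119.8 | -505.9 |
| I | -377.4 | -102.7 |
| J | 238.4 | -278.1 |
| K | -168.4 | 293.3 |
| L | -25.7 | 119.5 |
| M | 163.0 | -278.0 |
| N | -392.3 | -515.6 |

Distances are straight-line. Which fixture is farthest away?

N

Distances from (-68.0, -54.7):
A: √((132.5)² + (299.5)²) = √(17556.250 + 89700.250) = 327.5 mm
B: √((-195.6)² + (-135.1)²) = √(38259.360 + 18252.010) = 237.7 mm
C: √((173.8)² + (-500.6)²) = √(30206.440 + 250600.360) = 529.9 mm
D: √((19.3)² + (-237.2)²) = √(372.490 + 56263.840) = 238.0 mm
E: √((-386.6)² + (-58.5)²) = √(149459.560 + 3422.250) = 391.0 mm
F: √((-246.2)² + (-229.0)²) = √(60614.440 + 52441.000) = 336.2 mm
G: √((-387.2)² + (-277.8)²) = √(149923.840 + 77172.840) = 476.5 mm
H: √((-51.8)² + (-451.2)²) = √(2683.240 + 203581.440) = 454.2 mm
I: √((-309.4)² + (-48.0)²) = √(95728.360 + 2304.000) = 313.1 mm
J: √((306.4)² + (-223.4)²) = √(93880.960 + 49907.560) = 379.2 mm
K: √((-100.4)² + (348.0)²) = √(10080.160 + 121104.000) = 362.2 mm
L: √((42.3)² + (174.2)²) = √(1789.290 + 30345.640) = 179.3 mm
M: √((231.0)² + (-223.3)²) = √(53361.000 + 49862.890) = 321.3 mm
N: √((-324.3)² + (-460.9)²) = √(105170.490 + 212428.810) = 563.6 mm
Maximum: N at 563.6 mm.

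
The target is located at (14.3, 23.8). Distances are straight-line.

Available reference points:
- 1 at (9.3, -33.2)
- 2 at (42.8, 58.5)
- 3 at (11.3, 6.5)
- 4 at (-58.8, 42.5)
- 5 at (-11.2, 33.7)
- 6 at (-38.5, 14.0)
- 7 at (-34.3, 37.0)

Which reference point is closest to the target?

Distances from (14.3, 23.8):
1: 57.2
2: 44.9
3: 17.6
4: 75.5
5: 27.4
6: 53.7
7: 50.4
Minimum: 3 at 17.6.

3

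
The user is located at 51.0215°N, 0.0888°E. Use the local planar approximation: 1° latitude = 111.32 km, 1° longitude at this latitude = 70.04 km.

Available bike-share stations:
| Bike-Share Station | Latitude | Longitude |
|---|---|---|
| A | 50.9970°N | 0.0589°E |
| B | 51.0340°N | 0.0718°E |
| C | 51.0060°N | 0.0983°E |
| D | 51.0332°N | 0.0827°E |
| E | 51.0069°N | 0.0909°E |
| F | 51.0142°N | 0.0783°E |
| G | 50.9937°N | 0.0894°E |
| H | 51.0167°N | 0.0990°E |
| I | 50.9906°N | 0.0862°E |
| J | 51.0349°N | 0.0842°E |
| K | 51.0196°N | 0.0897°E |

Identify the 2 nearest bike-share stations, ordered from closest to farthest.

Distances from 51.0215°N, 0.0888°E:
A: √((-0.0245·111.32)² + (-0.0299·70.04)²) = √(7.438383 + 4.385657) = 3.4386 km
B: √((0.0125·111.32)² + (-0.0170·70.04)²) = √(1.936272 + 1.417719) = 1.8314 km
C: √((-0.0155·111.32)² + (0.0095·70.04)²) = √(2.977212 + 0.442731) = 1.8493 km
D: √((0.0117·111.32)² + (-0.0061·70.04)²) = √(1.696360 + 0.182537) = 1.3707 km
E: √((-0.0146·111.32)² + (0.0021·70.04)²) = √(2.641509 + 0.021634) = 1.6319 km
F: √((-0.0073·111.32)² + (-0.0105·70.04)²) = √(0.660377 + 0.540843) = 1.0960 km
G: √((-0.0278·111.32)² + (0.0006·70.04)²) = √(9.577143 + 0.001766) = 3.0950 km
H: √((-0.0048·111.32)² + (0.0102·70.04)²) = √(0.285515 + 0.510379) = 0.8921 km
I: √((-0.0309·111.32)² + (-0.0026·70.04)²) = √(11.832141 + 0.033162) = 3.4446 km
J: √((0.0134·111.32)² + (-0.0046·70.04)²) = √(2.225133 + 0.103803) = 1.5261 km
K: √((-0.0019·111.32)² + (0.0009·70.04)²) = √(0.044736 + 0.003974) = 0.2207 km
Sorted: K (0.2207 km) < H (0.8921 km) < F (1.0960 km) < D (1.3707 km) < …

K, H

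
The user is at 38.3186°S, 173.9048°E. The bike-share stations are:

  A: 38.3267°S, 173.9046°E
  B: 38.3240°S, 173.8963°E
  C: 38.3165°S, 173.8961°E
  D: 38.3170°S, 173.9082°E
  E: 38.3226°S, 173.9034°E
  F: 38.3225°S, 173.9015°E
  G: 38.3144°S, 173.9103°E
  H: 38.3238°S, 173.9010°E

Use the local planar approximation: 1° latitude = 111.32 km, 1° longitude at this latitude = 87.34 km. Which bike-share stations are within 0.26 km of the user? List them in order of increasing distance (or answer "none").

none

Distances from 38.3186°S, 173.9048°E:
A: 0.9019 km
B: 0.9552 km
C: 0.7950 km
D: 0.3463 km
E: 0.4618 km
F: 0.5211 km
G: 0.6703 km
H: 0.6673 km
Threshold 0.26 km: none within range.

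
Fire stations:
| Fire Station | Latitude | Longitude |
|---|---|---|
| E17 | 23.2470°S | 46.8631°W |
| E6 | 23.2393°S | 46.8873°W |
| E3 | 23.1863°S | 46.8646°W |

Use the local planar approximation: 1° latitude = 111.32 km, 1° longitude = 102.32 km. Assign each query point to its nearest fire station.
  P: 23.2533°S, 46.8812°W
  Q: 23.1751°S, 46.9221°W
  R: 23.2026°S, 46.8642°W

P at 23.2533°S, 46.8812°W:
  E17: 1.9803 km
  E6: 1.6788 km
  E3: 7.6494 km
  → nearest: E6 (1.6788 km)
Q at 23.1751°S, 46.9221°W:
  E17: 10.0253 km
  E6: 7.9847 km
  E3: 6.0141 km
  → nearest: E3 (6.0141 km)
R at 23.2026°S, 46.8642°W:
  E17: 4.9439 km
  E6: 4.7199 km
  E3: 1.8150 km
  → nearest: E3 (1.8150 km)

P→E6; Q→E3; R→E3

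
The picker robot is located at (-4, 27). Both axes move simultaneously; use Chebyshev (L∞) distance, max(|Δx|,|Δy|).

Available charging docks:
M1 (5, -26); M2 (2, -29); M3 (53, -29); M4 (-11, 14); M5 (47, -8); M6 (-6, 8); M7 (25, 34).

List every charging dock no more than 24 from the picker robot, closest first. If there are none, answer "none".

M4, M6

Distances from (-4, 27):
M1: max(|9|, |-53|) = 53
M2: max(|6|, |-56|) = 56
M3: max(|57|, |-56|) = 57
M4: max(|-7|, |-13|) = 13
M5: max(|51|, |-35|) = 51
M6: max(|-2|, |-19|) = 19
M7: max(|29|, |7|) = 29
Threshold 24: M4 (13), M6 (19) are within range.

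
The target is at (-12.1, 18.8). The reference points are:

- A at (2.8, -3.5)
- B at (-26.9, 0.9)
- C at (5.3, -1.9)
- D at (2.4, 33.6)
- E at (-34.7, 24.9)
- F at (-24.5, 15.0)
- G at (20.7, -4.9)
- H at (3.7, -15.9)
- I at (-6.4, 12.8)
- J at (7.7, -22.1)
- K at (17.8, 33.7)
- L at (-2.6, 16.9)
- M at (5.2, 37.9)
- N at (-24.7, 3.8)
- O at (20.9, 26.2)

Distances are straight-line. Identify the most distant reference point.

J

Distances from (-12.1, 18.8):
A: √((14.9)² + (-22.3)²) = √(222.010 + 497.290) = 26.8
B: √((-14.8)² + (-17.9)²) = √(219.040 + 320.410) = 23.2
C: √((17.4)² + (-20.7)²) = √(302.760 + 428.490) = 27.0
D: √((14.5)² + (14.8)²) = √(210.250 + 219.040) = 20.7
E: √((-22.6)² + (6.1)²) = √(510.760 + 37.210) = 23.4
F: √((-12.4)² + (-3.8)²) = √(153.760 + 14.440) = 13.0
G: √((32.8)² + (-23.7)²) = √(1075.840 + 561.690) = 40.5
H: √((15.8)² + (-34.7)²) = √(249.640 + 1204.090) = 38.1
I: √((5.7)² + (-6.0)²) = √(32.490 + 36.000) = 8.3
J: √((19.8)² + (-40.9)²) = √(392.040 + 1672.810) = 45.4
K: √((29.9)² + (14.9)²) = √(894.010 + 222.010) = 33.4
L: √((9.5)² + (-1.9)²) = √(90.250 + 3.610) = 9.7
M: √((17.3)² + (19.1)²) = √(299.290 + 364.810) = 25.8
N: √((-12.6)² + (-15.0)²) = √(158.760 + 225.000) = 19.6
O: √((33.0)² + (7.4)²) = √(1089.000 + 54.760) = 33.8
Maximum: J at 45.4.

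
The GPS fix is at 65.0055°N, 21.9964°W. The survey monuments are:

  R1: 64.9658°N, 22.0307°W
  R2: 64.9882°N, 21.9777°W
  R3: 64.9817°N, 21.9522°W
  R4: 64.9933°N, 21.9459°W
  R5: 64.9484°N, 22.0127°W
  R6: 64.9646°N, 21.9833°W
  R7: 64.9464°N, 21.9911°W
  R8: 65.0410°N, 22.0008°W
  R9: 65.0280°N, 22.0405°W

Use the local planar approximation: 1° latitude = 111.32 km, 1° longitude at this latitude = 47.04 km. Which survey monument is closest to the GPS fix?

R2

Distances from 65.0055°N, 21.9964°W:
R1: √((-0.0397·111.32)² + (-0.0343·47.04)²) = √(19.531132 + 2.603292) = 4.7047 km
R2: √((-0.0173·111.32)² + (0.0187·47.04)²) = √(3.708844 + 0.773781) = 2.1172 km
R3: √((-0.0238·111.32)² + (0.0442·47.04)²) = √(7.019405 + 4.322940) = 3.3678 km
R4: √((-0.0122·111.32)² + (0.0505·47.04)²) = √(1.844446 + 5.643095) = 2.7363 km
R5: √((-0.0571·111.32)² + (-0.0163·47.04)²) = √(40.403465 + 0.587909) = 6.4025 km
R6: √((-0.0409·111.32)² + (0.0131·47.04)²) = √(20.729700 + 0.379732) = 4.5945 km
R7: √((-0.0591·111.32)² + (0.0053·47.04)²) = √(43.283399 + 0.062156) = 6.5837 km
R8: √((0.0355·111.32)² + (-0.0044·47.04)²) = √(15.617197 + 0.042839) = 3.9573 km
R9: √((0.0225·111.32)² + (-0.0441·47.04)²) = √(6.273522 + 4.303401) = 3.2522 km
Minimum: R2 at 2.1172 km.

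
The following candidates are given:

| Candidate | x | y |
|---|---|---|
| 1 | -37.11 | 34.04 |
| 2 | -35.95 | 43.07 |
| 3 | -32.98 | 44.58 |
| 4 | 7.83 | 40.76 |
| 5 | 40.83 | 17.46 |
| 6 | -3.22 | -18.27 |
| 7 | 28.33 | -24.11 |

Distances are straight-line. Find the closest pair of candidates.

2 and 3

Pairwise distances:
1–2: √((1.16)² + (9.03)²) = √(1.3456 + 81.5409) = 9.10
1–3: √((4.13)² + (10.54)²) = √(17.0569 + 111.0916) = 11.32
1–4: √((44.94)² + (6.72)²) = √(2019.6036 + 45.1584) = 45.44
1–5: √((77.94)² + (-16.58)²) = √(6074.6436 + 274.8964) = 79.68
1–6: √((33.89)² + (-52.31)²) = √(1148.5321 + 2736.3361) = 62.33
1–7: √((65.44)² + (-58.15)²) = √(4282.3936 + 3381.4225) = 87.54
2–3: √((2.97)² + (1.51)²) = √(8.8209 + 2.2801) = 3.33
2–4: √((43.78)² + (-2.31)²) = √(1916.6884 + 5.3361) = 43.84
2–5: √((76.78)² + (-25.61)²) = √(5895.1684 + 655.8721) = 80.94
2–6: √((32.73)² + (-61.34)²) = √(1071.2529 + 3762.5956) = 69.53
2–7: √((64.28)² + (-67.18)²) = √(4131.9184 + 4513.1524) = 92.98
3–4: √((40.81)² + (-3.82)²) = √(1665.4561 + 14.5924) = 40.99
3–5: √((73.81)² + (-27.12)²) = √(5447.9161 + 735.4944) = 78.63
3–6: √((29.76)² + (-62.85)²) = √(885.6576 + 3950.1225) = 69.54
3–7: √((61.31)² + (-68.69)²) = √(3758.9161 + 4718.3161) = 92.07
4–5: √((33.00)² + (-23.30)²) = √(1089.0000 + 542.8900) = 40.40
4–6: √((-11.05)² + (-59.03)²) = √(122.1025 + 3484.5409) = 60.06
4–7: √((20.50)² + (-64.87)²) = √(420.2500 + 4208.1169) = 68.03
5–6: √((-44.05)² + (-35.73)²) = √(1940.4025 + 1276.6329) = 56.72
5–7: √((-12.50)² + (-41.57)²) = √(156.2500 + 1728.0649) = 43.41
6–7: √((31.55)² + (-5.84)²) = √(995.4025 + 34.1056) = 32.09
Closest pair: 2–3 at 3.33.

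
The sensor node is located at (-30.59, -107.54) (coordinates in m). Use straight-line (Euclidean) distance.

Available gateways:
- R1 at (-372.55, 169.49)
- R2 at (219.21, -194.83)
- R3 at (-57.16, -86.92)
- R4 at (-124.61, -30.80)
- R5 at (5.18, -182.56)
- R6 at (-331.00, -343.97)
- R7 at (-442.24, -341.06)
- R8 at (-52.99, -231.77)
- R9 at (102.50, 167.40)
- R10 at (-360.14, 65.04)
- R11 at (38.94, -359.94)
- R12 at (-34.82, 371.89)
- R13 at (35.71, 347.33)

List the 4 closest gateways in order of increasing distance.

Distances from (-30.59, -107.54):
R1: 440.09 m
R2: 264.61 m
R3: 33.63 m
R4: 121.36 m
R5: 83.11 m
R6: 382.29 m
R7: 473.27 m
R8: 126.23 m
R9: 305.46 m
R10: 372.00 m
R11: 261.80 m
R12: 479.45 m
R13: 459.68 m
Sorted: R3 (33.63 m) < R5 (83.11 m) < R4 (121.36 m) < R8 (126.23 m) < R11 (261.80 m) < R2 (264.61 m) < …

R3, R5, R4, R8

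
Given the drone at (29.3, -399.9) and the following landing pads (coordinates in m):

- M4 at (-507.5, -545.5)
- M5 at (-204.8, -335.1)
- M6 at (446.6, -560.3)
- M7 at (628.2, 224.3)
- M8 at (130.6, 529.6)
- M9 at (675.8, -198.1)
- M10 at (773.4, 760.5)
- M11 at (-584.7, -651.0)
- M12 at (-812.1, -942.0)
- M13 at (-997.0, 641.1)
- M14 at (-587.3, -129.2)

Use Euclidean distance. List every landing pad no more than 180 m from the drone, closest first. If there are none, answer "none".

none

Distances from (29.3, -399.9):
M4: √((-536.8)² + (-145.6)²) = √(288154.240 + 21199.360) = 556.2 m
M5: √((-234.1)² + (64.8)²) = √(54802.810 + 4199.040) = 242.9 m
M6: √((417.3)² + (-160.4)²) = √(174139.290 + 25728.160) = 447.1 m
M7: √((598.9)² + (624.2)²) = √(358681.210 + 389625.640) = 865.0 m
M8: √((101.3)² + (929.5)²) = √(10261.690 + 863970.250) = 935.0 m
M9: √((646.5)² + (201.8)²) = √(417962.250 + 40723.240) = 677.3 m
M10: √((744.1)² + (1160.4)²) = √(553684.810 + 1346528.160) = 1378.5 m
M11: √((-614.0)² + (-251.1)²) = √(376996.000 + 63051.210) = 663.4 m
M12: √((-841.4)² + (-542.1)²) = √(707953.960 + 293872.410) = 1000.9 m
M13: √((-1026.3)² + (1041.0)²) = √(1053291.690 + 1083681.000) = 1461.8 m
M14: √((-616.6)² + (270.7)²) = √(380195.560 + 73278.490) = 673.4 m
Threshold 180 m: none within range.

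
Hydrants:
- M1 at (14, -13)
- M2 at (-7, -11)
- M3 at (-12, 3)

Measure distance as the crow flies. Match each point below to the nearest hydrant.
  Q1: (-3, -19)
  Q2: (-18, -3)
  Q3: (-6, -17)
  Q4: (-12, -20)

Q1→M2; Q2→M3; Q3→M2; Q4→M2

Q1 at (-3, -19):
  M1: √((17)² + (6)²) = √(289.000 + 36.000) = 18.0
  M2: √((-4)² + (8)²) = √(16.000 + 64.000) = 8.9
  M3: √((-9)² + (22)²) = √(81.000 + 484.000) = 23.8
  → nearest: M2 (8.9)
Q2 at (-18, -3):
  M1: √((32)² + (-10)²) = √(1024.000 + 100.000) = 33.5
  M2: √((11)² + (-8)²) = √(121.000 + 64.000) = 13.6
  M3: √((6)² + (6)²) = √(36.000 + 36.000) = 8.5
  → nearest: M3 (8.5)
Q3 at (-6, -17):
  M1: √((20)² + (4)²) = √(400.000 + 16.000) = 20.4
  M2: √((-1)² + (6)²) = √(1.000 + 36.000) = 6.1
  M3: √((-6)² + (20)²) = √(36.000 + 400.000) = 20.9
  → nearest: M2 (6.1)
Q4 at (-12, -20):
  M1: √((26)² + (7)²) = √(676.000 + 49.000) = 26.9
  M2: √((5)² + (9)²) = √(25.000 + 81.000) = 10.3
  M3: √((0)² + (23)²) = √(0.000 + 529.000) = 23.0
  → nearest: M2 (10.3)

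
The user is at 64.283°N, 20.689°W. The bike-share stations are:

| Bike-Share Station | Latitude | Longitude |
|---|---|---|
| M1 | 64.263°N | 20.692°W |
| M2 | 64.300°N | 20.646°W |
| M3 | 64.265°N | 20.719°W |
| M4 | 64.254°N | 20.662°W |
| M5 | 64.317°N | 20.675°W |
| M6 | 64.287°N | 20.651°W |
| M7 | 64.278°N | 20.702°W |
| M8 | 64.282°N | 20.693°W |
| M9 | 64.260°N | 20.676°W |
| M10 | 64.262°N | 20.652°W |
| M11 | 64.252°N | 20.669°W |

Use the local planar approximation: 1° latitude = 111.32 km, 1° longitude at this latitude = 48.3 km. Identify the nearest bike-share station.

Distances from 64.283°N, 20.689°W:
M1: √((-0.020·111.32)² + (-0.003·48.3)²) = √(4.95686 + 0.02100) = 2.231 km
M2: √((0.017·111.32)² + (0.043·48.3)²) = √(3.58133 + 4.31351) = 2.810 km
M3: √((-0.018·111.32)² + (-0.030·48.3)²) = √(4.01505 + 2.09960) = 2.473 km
M4: √((-0.029·111.32)² + (0.027·48.3)²) = √(10.42179 + 1.70068) = 3.482 km
M5: √((0.034·111.32)² + (0.014·48.3)²) = √(14.32532 + 0.45725) = 3.845 km
M6: √((0.004·111.32)² + (0.038·48.3)²) = √(0.19827 + 3.36869) = 1.889 km
M7: √((-0.005·111.32)² + (-0.013·48.3)²) = √(0.30980 + 0.39426) = 0.839 km
M8: √((-0.001·111.32)² + (-0.004·48.3)²) = √(0.01239 + 0.03733) = 0.223 km
M9: √((-0.023·111.32)² + (0.013·48.3)²) = √(6.55544 + 0.39426) = 2.636 km
M10: √((-0.021·111.32)² + (0.037·48.3)²) = √(5.46493 + 3.19373) = 2.943 km
M11: √((-0.031·111.32)² + (0.020·48.3)²) = √(11.90885 + 0.93316) = 3.584 km
Minimum: M8 at 0.223 km.

M8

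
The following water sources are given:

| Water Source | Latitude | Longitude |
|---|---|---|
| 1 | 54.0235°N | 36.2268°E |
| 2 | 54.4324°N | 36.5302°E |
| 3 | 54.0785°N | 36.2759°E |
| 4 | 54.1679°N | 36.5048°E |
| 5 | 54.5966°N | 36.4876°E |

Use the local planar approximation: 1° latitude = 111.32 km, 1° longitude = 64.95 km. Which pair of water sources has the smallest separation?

1 and 3

Pairwise distances:
1–2: √((0.4089·111.32)² + (0.3034·64.95)²) = √(2071.956419 + 388.319736) = 49.6012 km
1–3: √((0.0550·111.32)² + (0.0491·64.95)²) = √(37.486231 + 10.170008) = 6.9033 km
1–4: √((0.1444·111.32)² + (0.2780·64.95)²) = √(258.393022 + 326.022747) = 24.1747 km
1–5: √((0.5731·111.32)² + (0.2608·64.95)²) = √(4070.119985 + 286.928366) = 66.0079 km
2–3: √((-0.3539·111.32)² + (-0.2543·64.95)²) = √(1552.056477 + 272.804187) = 42.7184 km
2–4: √((-0.2645·111.32)² + (-0.0254·64.95)²) = √(866.957380 + 2.721609) = 29.4903 km
2–5: √((0.1642·111.32)² + (-0.0426·64.95)²) = √(334.112482 + 7.655570) = 18.4870 km
3–4: √((0.0894·111.32)² + (0.2289·64.95)²) = √(99.042463 + 221.029324) = 17.8906 km
3–5: √((0.5181·111.32)² + (0.2117·64.95)²) = √(3326.393167 + 189.060163) = 59.2913 km
4–5: √((0.4287·111.32)² + (-0.0172·64.95)²) = √(2277.473657 + 1.248002) = 47.7360 km
Closest pair: 1–3 at 6.9033 km.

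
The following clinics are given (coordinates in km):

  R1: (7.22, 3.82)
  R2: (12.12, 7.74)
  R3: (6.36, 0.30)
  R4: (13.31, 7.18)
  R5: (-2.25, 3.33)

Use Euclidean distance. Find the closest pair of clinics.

Pairwise distances:
R1–R2: 6.28 km
R1–R3: 3.62 km
R1–R4: 6.96 km
R1–R5: 9.48 km
R2–R3: 9.41 km
R2–R4: 1.32 km
R2–R5: 15.03 km
R3–R4: 9.78 km
R3–R5: 9.13 km
R4–R5: 16.03 km
Closest pair: R2–R4 at 1.32 km.

R2 and R4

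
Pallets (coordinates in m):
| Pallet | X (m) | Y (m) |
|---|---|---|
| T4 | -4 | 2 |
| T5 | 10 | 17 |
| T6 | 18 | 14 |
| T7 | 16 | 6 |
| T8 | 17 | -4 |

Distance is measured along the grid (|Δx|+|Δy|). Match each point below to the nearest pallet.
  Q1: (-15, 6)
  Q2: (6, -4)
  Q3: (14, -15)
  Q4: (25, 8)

Q1→T4; Q2→T8; Q3→T8; Q4→T7

Q1 at (-15, 6):
  T4: 15 m
  T5: 36 m
  T6: 41 m
  T7: 31 m
  T8: 42 m
  → nearest: T4 (15 m)
Q2 at (6, -4):
  T4: 16 m
  T5: 25 m
  T6: 30 m
  T7: 20 m
  T8: 11 m
  → nearest: T8 (11 m)
Q3 at (14, -15):
  T4: 35 m
  T5: 36 m
  T6: 33 m
  T7: 23 m
  T8: 14 m
  → nearest: T8 (14 m)
Q4 at (25, 8):
  T4: 35 m
  T5: 24 m
  T6: 13 m
  T7: 11 m
  T8: 20 m
  → nearest: T7 (11 m)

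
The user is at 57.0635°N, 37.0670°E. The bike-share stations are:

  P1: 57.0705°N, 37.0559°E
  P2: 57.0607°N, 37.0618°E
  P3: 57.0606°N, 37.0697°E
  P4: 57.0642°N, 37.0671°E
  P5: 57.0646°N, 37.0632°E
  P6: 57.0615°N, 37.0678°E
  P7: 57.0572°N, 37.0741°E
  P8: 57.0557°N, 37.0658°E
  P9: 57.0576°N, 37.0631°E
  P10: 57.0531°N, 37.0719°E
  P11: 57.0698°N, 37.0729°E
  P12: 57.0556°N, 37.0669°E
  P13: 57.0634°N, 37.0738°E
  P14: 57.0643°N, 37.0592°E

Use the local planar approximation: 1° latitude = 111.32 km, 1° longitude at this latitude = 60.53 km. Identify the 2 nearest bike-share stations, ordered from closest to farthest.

Distances from 57.0635°N, 37.0670°E:
P1: √((0.0070·111.32)² + (-0.0111·60.53)²) = √(0.607215 + 0.451427) = 1.0289 km
P2: √((-0.0028·111.32)² + (-0.0052·60.53)²) = √(0.097154 + 0.099071) = 0.4430 km
P3: √((-0.0029·111.32)² + (0.0027·60.53)²) = √(0.104218 + 0.026710) = 0.3618 km
P4: √((0.0007·111.32)² + (0.0001·60.53)²) = √(0.006072 + 0.000037) = 0.0782 km
P5: √((0.0011·111.32)² + (-0.0038·60.53)²) = √(0.014994 + 0.052906) = 0.2606 km
P6: √((-0.0020·111.32)² + (0.0008·60.53)²) = √(0.049569 + 0.002345) = 0.2278 km
P7: √((-0.0063·111.32)² + (0.0071·60.53)²) = √(0.491844 + 0.184696) = 0.8225 km
P8: √((-0.0078·111.32)² + (-0.0012·60.53)²) = √(0.753938 + 0.005276) = 0.8713 km
P9: √((-0.0059·111.32)² + (-0.0039·60.53)²) = √(0.431370 + 0.055728) = 0.6979 km
P10: √((-0.0104·111.32)² + (0.0049·60.53)²) = √(1.340334 + 0.087970) = 1.1951 km
P11: √((0.0063·111.32)² + (0.0059·60.53)²) = √(0.491844 + 0.127540) = 0.7870 km
P12: √((-0.0079·111.32)² + (-0.0001·60.53)²) = √(0.773394 + 0.000037) = 0.8794 km
P13: √((-0.0001·111.32)² + (0.0068·60.53)²) = √(0.000124 + 0.169418) = 0.4118 km
P14: √((0.0008·111.32)² + (-0.0078·60.53)²) = √(0.007931 + 0.222911) = 0.4805 km
Sorted: P4 (0.0782 km) < P6 (0.2278 km) < P5 (0.2606 km) < P3 (0.3618 km) < …

P4, P6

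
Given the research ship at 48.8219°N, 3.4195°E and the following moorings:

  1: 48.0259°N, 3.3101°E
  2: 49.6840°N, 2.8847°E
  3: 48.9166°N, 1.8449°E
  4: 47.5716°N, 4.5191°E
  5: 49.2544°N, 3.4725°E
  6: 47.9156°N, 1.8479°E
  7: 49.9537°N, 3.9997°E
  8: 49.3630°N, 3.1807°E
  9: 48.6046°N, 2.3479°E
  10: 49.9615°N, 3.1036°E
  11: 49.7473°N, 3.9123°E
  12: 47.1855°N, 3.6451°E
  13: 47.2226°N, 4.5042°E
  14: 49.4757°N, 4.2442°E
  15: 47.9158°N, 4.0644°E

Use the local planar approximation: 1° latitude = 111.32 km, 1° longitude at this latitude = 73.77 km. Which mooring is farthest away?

13

Distances from 48.8219°N, 3.4195°E:
1: √((-0.7960·111.32)² + (-0.1094·73.77)²) = √(7851.859699 + 65.131970) = 88.9775 km
2: √((0.8621·111.32)² + (-0.5348·73.77)²) = √(9210.043587 + 1556.475769) = 103.7618 km
3: √((0.0947·111.32)² + (-1.5746·73.77)²) = √(111.133848 + 13492.737185) = 116.6356 km
4: √((-1.2503·111.32)² + (1.0996·73.77)²) = √(19372.017722 + 6580.047508) = 161.0964 km
5: √((0.4325·111.32)² + (0.0530·73.77)²) = √(2318.027687 + 15.286614) = 48.3044 km
6: √((-0.9063·111.32)² + (-1.5716·73.77)²) = √(10178.654083 + 13441.372202) = 153.6881 km
7: √((1.1318·111.32)² + (0.5802·73.77)²) = √(15873.978016 + 1831.955904) = 133.0636 km
8: √((0.5411·111.32)² + (-0.2388·73.77)²) = √(3628.285584 + 310.333180) = 62.7584 km
9: √((-0.2173·111.32)² + (-1.0716·73.77)²) = √(585.148166 + 6249.207953) = 82.6702 km
10: √((1.1396·111.32)² + (-0.3159·73.77)²) = √(16093.528612 + 543.073759) = 128.9830 km
11: √((0.9254·111.32)² + (0.4928·73.77)²) = √(10612.199009 + 1321.602846) = 109.2419 km
12: √((-1.6364·111.32)² + (0.2256·73.77)²) = √(33183.740384 + 276.973206) = 182.9227 km
13: √((-1.5993·111.32)² + (1.0847·73.77)²) = √(31696.132217 + 6402.931376) = 195.1898 km
14: √((0.6538·111.32)² + (0.8247·73.77)²) = √(5297.076290 + 3701.276723) = 94.8596 km
15: √((-0.9061·111.32)² + (0.6449·73.77)²) = √(10174.162179 + 2263.311451) = 111.5234 km
Maximum: 13 at 195.1898 km.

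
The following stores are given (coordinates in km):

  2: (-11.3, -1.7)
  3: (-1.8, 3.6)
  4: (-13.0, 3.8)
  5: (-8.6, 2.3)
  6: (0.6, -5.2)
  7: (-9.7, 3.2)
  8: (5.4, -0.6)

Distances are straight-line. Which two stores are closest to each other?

Pairwise distances:
2–3: 10.9 km
2–4: 5.8 km
2–5: 4.8 km
2–6: 12.4 km
2–7: 5.2 km
2–8: 16.7 km
3–4: 11.2 km
3–5: 6.9 km
3–6: 9.1 km
3–7: 7.9 km
3–8: 8.3 km
4–5: 4.6 km
4–6: 16.3 km
4–7: 3.4 km
4–8: 18.9 km
5–6: 11.9 km
5–7: 1.4 km
5–8: 14.3 km
6–7: 13.3 km
6–8: 6.6 km
7–8: 15.6 km
Closest pair: 5–7 at 1.4 km.

5 and 7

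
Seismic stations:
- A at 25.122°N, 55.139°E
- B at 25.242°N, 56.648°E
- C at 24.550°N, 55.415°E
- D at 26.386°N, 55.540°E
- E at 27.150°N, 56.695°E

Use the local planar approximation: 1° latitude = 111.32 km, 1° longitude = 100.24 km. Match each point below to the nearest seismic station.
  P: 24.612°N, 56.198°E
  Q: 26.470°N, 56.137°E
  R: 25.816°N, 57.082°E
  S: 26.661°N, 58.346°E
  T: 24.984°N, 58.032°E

P at 24.612°N, 56.198°E:
  A: √((0.510·111.32)² + (-1.059·100.24)²) = √(3223.19624 + 11268.70569) = 120.382 km
  B: √((0.630·111.32)² + (0.450·100.24)²) = √(4918.44132 + 2034.73166) = 83.386 km
  C: √((-0.062·111.32)² + (-0.783·100.24)²) = √(47.63540 + 6160.35359) = 78.791 km
  D: √((1.774·111.32)² + (-0.658·100.24)²) = √(38999.01394 + 4350.44721) = 208.205 km
  E: √((2.538·111.32)² + (0.497·100.24)²) = √(79823.29131 + 2481.96066) = 286.889 km
  → nearest: C (78.791 km)
Q at 26.470°N, 56.137°E:
  A: √((-1.348·111.32)² + (-0.998·100.24)²) = √(22517.81152 + 10007.90556) = 180.349 km
  B: √((-1.228·111.32)² + (0.511·100.24)²) = √(18687.15246 + 2623.75885) = 145.983 km
  C: √((-1.920·111.32)² + (-0.722·100.24)²) = √(45682.39374 + 5237.89166) = 225.655 km
  D: √((-0.084·111.32)² + (-0.597·100.24)²) = √(87.43896 + 3581.21816) = 60.569 km
  E: √((0.680·111.32)² + (0.558·100.24)²) = √(5730.12665 + 3128.60341) = 94.121 km
  → nearest: D (60.569 km)
R at 25.816°N, 57.082°E:
  A: √((-0.694·111.32)² + (-1.943·100.24)²) = √(5968.50190 + 37933.91941) = 209.529 km
  B: √((-0.574·111.32)² + (-0.434·100.24)²) = √(4082.91351 + 1892.61194) = 77.302 km
  C: √((-1.266·111.32)² + (-1.667·100.24)²) = √(19861.58058 + 27922.43674) = 218.596 km
  D: √((0.570·111.32)² + (-1.542·100.24)²) = √(4026.20707 + 23891.90963) = 167.087 km
  E: √((1.334·111.32)² + (-0.387·100.24)²) = √(22052.51136 + 1504.88754) = 153.484 km
  → nearest: B (77.302 km)
S at 26.661°N, 58.346°E:
  A: √((-1.539·111.32)² + (-3.207·100.24)²) = √(29351.04951 + 103342.75516) = 364.272 km
  B: √((-1.419·111.32)² + (-1.698·100.24)²) = √(24952.33464 + 28970.59986) = 232.213 km
  C: √((-2.111·111.32)² + (-2.931·100.24)²) = √(55223.36441 + 86320.46136) = 376.223 km
  D: √((-0.275·111.32)² + (-2.806·100.24)²) = √(937.15577 + 79114.74805) = 282.934 km
  E: √((0.489·111.32)² + (-1.651·100.24)²) = √(2963.22148 + 27389.00545) = 174.219 km
  → nearest: E (174.219 km)
T at 24.984°N, 58.032°E:
  A: √((0.138·111.32)² + (-2.893·100.24)²) = √(235.99596 + 84096.70563) = 290.401 km
  B: √((0.258·111.32)² + (-1.384·100.24)²) = √(824.87057 + 19246.61222) = 141.674 km
  C: √((-0.434·111.32)² + (-2.617·100.24)²) = √(2334.13437 + 68816.02156) = 266.740 km
  D: √((1.402·111.32)² + (-2.492·100.24)²) = √(24358.04467 + 62399.08077) = 294.546 km
  E: √((2.166·111.32)² + (-1.337·100.24)²) = √(58138.43003 + 17961.59628) = 275.862 km
  → nearest: B (141.674 km)

P→C; Q→D; R→B; S→E; T→B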